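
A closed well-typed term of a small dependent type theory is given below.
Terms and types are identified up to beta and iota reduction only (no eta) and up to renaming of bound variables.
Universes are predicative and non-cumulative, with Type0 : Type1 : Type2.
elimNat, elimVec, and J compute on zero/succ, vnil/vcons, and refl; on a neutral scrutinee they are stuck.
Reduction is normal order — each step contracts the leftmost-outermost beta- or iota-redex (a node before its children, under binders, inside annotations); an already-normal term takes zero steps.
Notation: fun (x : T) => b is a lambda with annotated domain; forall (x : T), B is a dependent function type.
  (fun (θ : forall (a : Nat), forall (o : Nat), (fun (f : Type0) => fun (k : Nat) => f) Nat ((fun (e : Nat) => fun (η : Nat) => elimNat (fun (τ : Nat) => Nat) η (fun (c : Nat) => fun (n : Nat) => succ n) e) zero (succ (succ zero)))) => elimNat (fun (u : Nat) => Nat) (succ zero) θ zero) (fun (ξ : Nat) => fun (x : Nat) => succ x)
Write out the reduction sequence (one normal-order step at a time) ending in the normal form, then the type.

normal-order reduction:
  (fun (θ : forall (a : Nat), forall (o : Nat), (fun (f : Type0) => fun (k : Nat) => f) Nat ((fun (e : Nat) => fun (η : Nat) => elimNat (fun (τ : Nat) => Nat) η (fun (c : Nat) => fun (n : Nat) => succ n) e) zero (succ (succ zero)))) => elimNat (fun (u : Nat) => Nat) (succ zero) θ zero) (fun (ξ : Nat) => fun (x : Nat) => succ x)
  ~> elimNat (fun (θ : Nat) => Nat) (succ zero) (fun (a : Nat) => fun (o : Nat) => succ o) zero
  ~> succ zero
type:
  Nat


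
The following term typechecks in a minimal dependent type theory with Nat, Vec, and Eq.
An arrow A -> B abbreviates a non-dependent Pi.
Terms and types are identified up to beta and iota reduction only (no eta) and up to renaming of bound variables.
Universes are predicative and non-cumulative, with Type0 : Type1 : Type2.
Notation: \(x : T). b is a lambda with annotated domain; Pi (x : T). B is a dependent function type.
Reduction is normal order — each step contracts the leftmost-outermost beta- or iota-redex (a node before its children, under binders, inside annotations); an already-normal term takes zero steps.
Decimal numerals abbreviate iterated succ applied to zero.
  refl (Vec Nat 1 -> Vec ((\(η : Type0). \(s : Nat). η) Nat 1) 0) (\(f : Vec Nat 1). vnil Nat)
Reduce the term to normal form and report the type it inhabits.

reduced normal form:
  refl (Vec Nat 1 -> Vec Nat 0) (\(η : Vec Nat 1). vnil Nat)
type:
  Eq (Vec Nat 1 -> Vec Nat 0) (\(η : Vec Nat 1). vnil Nat) (\(s : Vec Nat 1). vnil Nat)


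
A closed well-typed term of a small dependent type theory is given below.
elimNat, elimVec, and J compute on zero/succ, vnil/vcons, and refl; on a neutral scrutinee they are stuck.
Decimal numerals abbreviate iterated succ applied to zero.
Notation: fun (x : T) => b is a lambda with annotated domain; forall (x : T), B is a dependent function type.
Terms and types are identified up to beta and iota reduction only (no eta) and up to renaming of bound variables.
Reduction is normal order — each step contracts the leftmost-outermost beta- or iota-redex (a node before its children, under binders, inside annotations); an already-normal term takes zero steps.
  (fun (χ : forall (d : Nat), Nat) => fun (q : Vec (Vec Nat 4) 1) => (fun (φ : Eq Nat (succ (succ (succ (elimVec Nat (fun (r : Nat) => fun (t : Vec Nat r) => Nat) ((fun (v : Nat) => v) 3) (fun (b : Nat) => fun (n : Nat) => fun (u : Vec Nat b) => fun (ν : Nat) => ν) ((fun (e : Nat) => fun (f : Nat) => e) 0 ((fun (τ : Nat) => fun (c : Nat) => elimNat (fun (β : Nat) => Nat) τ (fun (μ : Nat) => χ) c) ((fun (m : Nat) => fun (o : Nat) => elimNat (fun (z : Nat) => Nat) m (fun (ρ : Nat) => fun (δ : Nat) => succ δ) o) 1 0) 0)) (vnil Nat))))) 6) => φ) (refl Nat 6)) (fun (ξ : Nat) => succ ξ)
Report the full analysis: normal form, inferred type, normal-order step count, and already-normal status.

normal form:
  fun (χ : Vec (Vec Nat 4) 1) => refl Nat 6
the term's type:
  forall (χ : Vec (Vec Nat 4) 1), Eq Nat 6 6
reduction steps (normal order): 2
started in normal form: no
first contracted redex: a beta-redex


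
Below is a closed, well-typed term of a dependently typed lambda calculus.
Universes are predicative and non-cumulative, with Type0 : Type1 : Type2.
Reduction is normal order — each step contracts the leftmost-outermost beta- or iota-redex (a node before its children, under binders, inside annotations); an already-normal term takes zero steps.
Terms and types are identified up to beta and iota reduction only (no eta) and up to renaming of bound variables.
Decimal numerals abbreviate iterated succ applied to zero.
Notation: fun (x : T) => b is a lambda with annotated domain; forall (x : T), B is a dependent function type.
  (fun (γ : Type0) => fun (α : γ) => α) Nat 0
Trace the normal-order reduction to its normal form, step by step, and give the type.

normal-order reduction:
  (fun (γ : Type0) => fun (α : γ) => α) Nat 0
  ~> (fun (γ : Nat) => γ) 0
  ~> 0
the term's type:
  Nat


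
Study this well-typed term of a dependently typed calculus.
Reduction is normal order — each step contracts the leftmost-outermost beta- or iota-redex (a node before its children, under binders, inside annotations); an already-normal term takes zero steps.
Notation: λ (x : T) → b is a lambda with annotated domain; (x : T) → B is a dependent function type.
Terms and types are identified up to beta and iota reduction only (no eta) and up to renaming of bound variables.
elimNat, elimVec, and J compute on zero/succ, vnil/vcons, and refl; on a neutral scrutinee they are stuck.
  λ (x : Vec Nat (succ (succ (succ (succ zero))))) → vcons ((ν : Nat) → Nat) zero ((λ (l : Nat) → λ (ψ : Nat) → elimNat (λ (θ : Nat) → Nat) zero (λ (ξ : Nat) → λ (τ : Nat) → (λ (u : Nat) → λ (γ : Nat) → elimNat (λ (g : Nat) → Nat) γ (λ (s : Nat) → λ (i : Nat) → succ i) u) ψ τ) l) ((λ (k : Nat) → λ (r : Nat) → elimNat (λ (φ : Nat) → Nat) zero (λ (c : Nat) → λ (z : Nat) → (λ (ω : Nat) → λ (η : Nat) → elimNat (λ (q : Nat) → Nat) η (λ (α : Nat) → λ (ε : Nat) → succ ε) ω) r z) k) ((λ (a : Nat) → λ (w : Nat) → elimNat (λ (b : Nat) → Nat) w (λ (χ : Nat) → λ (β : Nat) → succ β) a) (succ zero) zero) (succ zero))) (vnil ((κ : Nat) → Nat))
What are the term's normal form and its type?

normal form:
  λ (x : Vec Nat (succ (succ (succ (succ zero))))) → vcons ((ν : Nat) → Nat) zero (λ (l : Nat) → elimNat (λ (ψ : Nat) → Nat) zero (λ (θ : Nat) → λ (ξ : Nat) → succ ξ) l) (vnil ((τ : Nat) → Nat))
inferred type:
  (x : Vec Nat (succ (succ (succ (succ zero))))) → Vec ((ν : Nat) → Nat) (succ zero)


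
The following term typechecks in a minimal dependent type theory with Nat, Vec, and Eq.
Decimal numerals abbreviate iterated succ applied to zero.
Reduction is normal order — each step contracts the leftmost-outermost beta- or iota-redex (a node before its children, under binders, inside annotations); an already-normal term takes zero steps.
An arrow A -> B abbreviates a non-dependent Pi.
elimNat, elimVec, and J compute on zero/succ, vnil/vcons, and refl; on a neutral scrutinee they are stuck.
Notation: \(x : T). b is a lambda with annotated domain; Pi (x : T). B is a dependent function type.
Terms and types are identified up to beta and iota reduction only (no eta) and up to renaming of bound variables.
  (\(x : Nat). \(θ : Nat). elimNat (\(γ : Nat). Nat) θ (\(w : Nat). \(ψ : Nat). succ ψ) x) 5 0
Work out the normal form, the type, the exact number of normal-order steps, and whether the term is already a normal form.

reduced normal form:
  5
inferred type:
  Nat
reduction steps (normal order): 18
term was already normal: no
first contracted redex: a beta-redex


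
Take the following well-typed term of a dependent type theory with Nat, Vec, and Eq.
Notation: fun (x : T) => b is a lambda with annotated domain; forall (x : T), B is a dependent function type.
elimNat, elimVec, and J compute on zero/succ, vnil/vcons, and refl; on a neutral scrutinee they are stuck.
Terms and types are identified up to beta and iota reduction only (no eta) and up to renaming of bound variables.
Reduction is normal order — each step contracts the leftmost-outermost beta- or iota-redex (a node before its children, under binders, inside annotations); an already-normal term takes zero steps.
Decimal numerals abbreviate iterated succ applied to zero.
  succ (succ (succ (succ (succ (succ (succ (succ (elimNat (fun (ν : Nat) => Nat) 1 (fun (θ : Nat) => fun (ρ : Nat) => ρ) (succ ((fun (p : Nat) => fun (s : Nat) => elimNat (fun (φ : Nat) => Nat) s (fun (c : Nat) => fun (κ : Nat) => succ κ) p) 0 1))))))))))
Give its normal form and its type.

resulting normal form:
  9
the term's type:
  Nat
observation: 10 normal-order steps separate the term from its normal form.


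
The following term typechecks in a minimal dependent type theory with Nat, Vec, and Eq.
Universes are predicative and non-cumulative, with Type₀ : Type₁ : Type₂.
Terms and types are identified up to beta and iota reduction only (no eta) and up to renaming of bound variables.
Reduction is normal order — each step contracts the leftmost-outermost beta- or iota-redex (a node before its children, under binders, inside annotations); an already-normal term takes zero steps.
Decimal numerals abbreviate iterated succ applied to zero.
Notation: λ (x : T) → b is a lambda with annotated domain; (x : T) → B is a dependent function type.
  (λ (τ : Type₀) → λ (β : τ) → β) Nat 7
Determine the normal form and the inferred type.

resulting normal form:
  7
the term's type:
  Nat
observation: the leftmost-outermost redex is a beta-redex, and normalization takes 2 steps.


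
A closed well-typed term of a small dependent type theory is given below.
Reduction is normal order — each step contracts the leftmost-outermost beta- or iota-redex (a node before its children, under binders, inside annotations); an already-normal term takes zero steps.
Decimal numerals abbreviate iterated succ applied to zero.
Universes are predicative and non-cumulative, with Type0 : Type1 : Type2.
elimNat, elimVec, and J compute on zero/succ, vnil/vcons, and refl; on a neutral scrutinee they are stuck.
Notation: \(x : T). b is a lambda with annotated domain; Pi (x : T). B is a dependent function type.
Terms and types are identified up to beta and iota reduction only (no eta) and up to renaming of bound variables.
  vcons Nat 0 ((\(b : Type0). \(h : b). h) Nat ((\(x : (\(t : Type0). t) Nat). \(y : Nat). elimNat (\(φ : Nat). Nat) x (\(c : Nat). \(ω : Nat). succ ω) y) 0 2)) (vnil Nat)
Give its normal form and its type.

resulting normal form:
  vcons Nat 0 2 (vnil Nat)
the term's type:
  Vec Nat 1
observation: the term reaches its normal form after 11 normal-order steps.


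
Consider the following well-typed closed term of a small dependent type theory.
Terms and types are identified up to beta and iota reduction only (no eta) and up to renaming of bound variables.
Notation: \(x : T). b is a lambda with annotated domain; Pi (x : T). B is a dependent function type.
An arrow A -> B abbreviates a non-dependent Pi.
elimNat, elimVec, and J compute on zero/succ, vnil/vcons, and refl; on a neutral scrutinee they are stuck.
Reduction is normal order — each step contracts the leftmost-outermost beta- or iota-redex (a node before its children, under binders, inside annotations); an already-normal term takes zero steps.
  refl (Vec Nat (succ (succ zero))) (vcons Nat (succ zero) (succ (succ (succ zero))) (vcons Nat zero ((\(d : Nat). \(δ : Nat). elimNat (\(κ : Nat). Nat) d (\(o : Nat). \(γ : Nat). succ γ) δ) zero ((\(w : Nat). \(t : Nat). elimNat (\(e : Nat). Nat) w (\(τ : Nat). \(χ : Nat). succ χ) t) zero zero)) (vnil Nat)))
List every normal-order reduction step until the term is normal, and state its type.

normal-order reduction sequence:
  refl (Vec Nat (succ (succ zero))) (vcons Nat (succ zero) (succ (succ (succ zero))) (vcons Nat zero ((\(d : Nat). \(δ : Nat). elimNat (\(κ : Nat). Nat) d (\(o : Nat). \(γ : Nat). succ γ) δ) zero ((\(w : Nat). \(t : Nat). elimNat (\(e : Nat). Nat) w (\(τ : Nat). \(χ : Nat). succ χ) t) zero zero)) (vnil Nat)))
  ~> refl (Vec Nat (succ (succ zero))) (vcons Nat (succ zero) (succ (succ (succ zero))) (vcons Nat zero ((\(d : Nat). elimNat (\(δ : Nat). Nat) zero (\(κ : Nat). \(o : Nat). succ o) d) ((\(γ : Nat). \(w : Nat). elimNat (\(t : Nat). Nat) γ (\(e : Nat). \(τ : Nat). succ τ) w) zero zero)) (vnil Nat)))
  ~> refl (Vec Nat (succ (succ zero))) (vcons Nat (succ zero) (succ (succ (succ zero))) (vcons Nat zero (elimNat (\(d : Nat). Nat) zero (\(δ : Nat). \(κ : Nat). succ κ) ((\(o : Nat). \(γ : Nat). elimNat (\(w : Nat). Nat) o (\(t : Nat). \(e : Nat). succ e) γ) zero zero)) (vnil Nat)))
  ~> refl (Vec Nat (succ (succ zero))) (vcons Nat (succ zero) (succ (succ (succ zero))) (vcons Nat zero (elimNat (\(d : Nat). Nat) zero (\(δ : Nat). \(κ : Nat). succ κ) ((\(o : Nat). elimNat (\(γ : Nat). Nat) zero (\(w : Nat). \(t : Nat). succ t) o) zero)) (vnil Nat)))
  ~> refl (Vec Nat (succ (succ zero))) (vcons Nat (succ zero) (succ (succ (succ zero))) (vcons Nat zero (elimNat (\(d : Nat). Nat) zero (\(δ : Nat). \(κ : Nat). succ κ) (elimNat (\(o : Nat). Nat) zero (\(γ : Nat). \(w : Nat). succ w) zero)) (vnil Nat)))
  ~> refl (Vec Nat (succ (succ zero))) (vcons Nat (succ zero) (succ (succ (succ zero))) (vcons Nat zero (elimNat (\(d : Nat). Nat) zero (\(δ : Nat). \(κ : Nat). succ κ) zero) (vnil Nat)))
  ~> refl (Vec Nat (succ (succ zero))) (vcons Nat (succ zero) (succ (succ (succ zero))) (vcons Nat zero zero (vnil Nat)))
type:
  Eq (Vec Nat (succ (succ zero))) (vcons Nat (succ zero) (succ (succ (succ zero))) (vcons Nat zero zero (vnil Nat))) (vcons Nat (succ zero) (succ (succ (succ zero))) (vcons Nat zero zero (vnil Nat)))


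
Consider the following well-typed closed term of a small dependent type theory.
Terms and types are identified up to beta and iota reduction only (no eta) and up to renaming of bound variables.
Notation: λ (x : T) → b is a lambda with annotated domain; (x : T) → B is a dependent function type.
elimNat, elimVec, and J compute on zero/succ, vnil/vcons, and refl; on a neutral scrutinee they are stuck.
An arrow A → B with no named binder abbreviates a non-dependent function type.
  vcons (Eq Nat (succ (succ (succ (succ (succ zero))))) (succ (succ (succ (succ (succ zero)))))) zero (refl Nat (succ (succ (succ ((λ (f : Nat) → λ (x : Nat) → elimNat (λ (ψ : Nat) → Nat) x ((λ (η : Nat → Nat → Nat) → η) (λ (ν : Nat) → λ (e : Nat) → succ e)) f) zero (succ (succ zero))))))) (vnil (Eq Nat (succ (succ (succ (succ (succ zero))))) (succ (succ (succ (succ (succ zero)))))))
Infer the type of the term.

type:
  Vec (Eq Nat (succ (succ (succ (succ (succ zero))))) (succ (succ (succ (succ (succ zero)))))) (succ zero)


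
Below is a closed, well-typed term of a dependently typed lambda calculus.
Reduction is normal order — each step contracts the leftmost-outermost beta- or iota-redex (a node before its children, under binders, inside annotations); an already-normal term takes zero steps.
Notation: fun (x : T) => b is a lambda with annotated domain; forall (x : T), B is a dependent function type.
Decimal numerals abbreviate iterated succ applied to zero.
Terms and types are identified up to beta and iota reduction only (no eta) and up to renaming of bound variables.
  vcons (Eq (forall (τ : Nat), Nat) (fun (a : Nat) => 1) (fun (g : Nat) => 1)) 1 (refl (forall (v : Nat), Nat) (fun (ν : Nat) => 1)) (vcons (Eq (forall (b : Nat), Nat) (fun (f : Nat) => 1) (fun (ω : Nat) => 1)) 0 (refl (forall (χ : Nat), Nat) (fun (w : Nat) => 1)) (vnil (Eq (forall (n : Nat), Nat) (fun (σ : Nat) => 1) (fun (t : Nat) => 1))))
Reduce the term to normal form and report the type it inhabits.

resulting normal form:
  vcons (Eq (forall (τ : Nat), Nat) (fun (a : Nat) => 1) (fun (g : Nat) => 1)) 1 (refl (forall (v : Nat), Nat) (fun (ν : Nat) => 1)) (vcons (Eq (forall (b : Nat), Nat) (fun (f : Nat) => 1) (fun (ω : Nat) => 1)) 0 (refl (forall (χ : Nat), Nat) (fun (w : Nat) => 1)) (vnil (Eq (forall (n : Nat), Nat) (fun (σ : Nat) => 1) (fun (t : Nat) => 1))))
type:
  Vec (Eq (forall (τ : Nat), Nat) (fun (a : Nat) => 1) (fun (g : Nat) => 1)) 2
observation: no redex remains anywhere in the term; it is its own normal form.


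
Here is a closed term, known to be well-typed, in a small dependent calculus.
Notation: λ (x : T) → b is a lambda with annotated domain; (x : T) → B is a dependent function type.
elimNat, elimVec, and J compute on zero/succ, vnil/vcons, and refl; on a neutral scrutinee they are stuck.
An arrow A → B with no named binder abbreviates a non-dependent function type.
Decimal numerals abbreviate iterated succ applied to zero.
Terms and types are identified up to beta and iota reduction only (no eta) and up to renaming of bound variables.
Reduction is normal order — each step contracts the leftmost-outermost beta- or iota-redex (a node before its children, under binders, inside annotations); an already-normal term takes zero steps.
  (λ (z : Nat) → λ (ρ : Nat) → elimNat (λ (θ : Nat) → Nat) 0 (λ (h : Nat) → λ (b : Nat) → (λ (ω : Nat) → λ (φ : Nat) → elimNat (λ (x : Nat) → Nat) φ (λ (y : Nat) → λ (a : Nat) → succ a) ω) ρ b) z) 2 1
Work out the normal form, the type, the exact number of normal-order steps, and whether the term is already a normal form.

resulting normal form:
  2
type:
  Nat
normal-order step count: 21
started in normal form: no
first contracted redex: a beta-redex


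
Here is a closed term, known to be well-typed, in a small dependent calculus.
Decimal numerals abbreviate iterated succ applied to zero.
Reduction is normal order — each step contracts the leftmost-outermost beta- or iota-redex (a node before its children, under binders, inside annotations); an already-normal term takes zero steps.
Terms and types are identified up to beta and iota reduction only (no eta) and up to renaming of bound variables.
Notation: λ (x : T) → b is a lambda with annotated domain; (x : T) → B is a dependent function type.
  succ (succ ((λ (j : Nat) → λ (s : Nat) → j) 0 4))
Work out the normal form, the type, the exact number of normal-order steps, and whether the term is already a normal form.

reduced normal form:
  2
the term's type:
  Nat
normal-order step count: 2
already normal: no
first redex: a beta-redex


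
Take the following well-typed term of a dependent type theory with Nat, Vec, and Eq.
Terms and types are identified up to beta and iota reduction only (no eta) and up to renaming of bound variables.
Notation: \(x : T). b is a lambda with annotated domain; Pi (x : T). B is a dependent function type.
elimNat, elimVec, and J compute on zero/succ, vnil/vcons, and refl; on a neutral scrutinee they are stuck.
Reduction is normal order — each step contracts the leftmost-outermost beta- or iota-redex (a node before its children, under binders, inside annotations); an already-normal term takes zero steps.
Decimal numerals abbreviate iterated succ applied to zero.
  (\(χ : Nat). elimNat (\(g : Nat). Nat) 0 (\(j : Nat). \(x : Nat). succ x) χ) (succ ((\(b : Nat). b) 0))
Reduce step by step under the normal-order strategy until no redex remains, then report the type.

normal-order reduction:
  (\(χ : Nat). elimNat (\(g : Nat). Nat) 0 (\(j : Nat). \(x : Nat). succ x) χ) (succ ((\(b : Nat). b) 0))
  ~> elimNat (\(χ : Nat). Nat) 0 (\(g : Nat). \(j : Nat). succ j) (succ ((\(x : Nat). x) 0))
  ~> (\(χ : Nat). \(g : Nat). succ g) ((\(j : Nat). j) 0) (elimNat (\(x : Nat). Nat) 0 (\(b : Nat). \(m : Nat). succ m) ((\(o : Nat). o) 0))
  ~> (\(χ : Nat). succ χ) (elimNat (\(g : Nat). Nat) 0 (\(j : Nat). \(x : Nat). succ x) ((\(b : Nat). b) 0))
  ~> succ (elimNat (\(χ : Nat). Nat) 0 (\(g : Nat). \(j : Nat). succ j) ((\(x : Nat). x) 0))
  ~> succ (elimNat (\(χ : Nat). Nat) 0 (\(g : Nat). \(j : Nat). succ j) 0)
  ~> 1
the term's type:
  Nat


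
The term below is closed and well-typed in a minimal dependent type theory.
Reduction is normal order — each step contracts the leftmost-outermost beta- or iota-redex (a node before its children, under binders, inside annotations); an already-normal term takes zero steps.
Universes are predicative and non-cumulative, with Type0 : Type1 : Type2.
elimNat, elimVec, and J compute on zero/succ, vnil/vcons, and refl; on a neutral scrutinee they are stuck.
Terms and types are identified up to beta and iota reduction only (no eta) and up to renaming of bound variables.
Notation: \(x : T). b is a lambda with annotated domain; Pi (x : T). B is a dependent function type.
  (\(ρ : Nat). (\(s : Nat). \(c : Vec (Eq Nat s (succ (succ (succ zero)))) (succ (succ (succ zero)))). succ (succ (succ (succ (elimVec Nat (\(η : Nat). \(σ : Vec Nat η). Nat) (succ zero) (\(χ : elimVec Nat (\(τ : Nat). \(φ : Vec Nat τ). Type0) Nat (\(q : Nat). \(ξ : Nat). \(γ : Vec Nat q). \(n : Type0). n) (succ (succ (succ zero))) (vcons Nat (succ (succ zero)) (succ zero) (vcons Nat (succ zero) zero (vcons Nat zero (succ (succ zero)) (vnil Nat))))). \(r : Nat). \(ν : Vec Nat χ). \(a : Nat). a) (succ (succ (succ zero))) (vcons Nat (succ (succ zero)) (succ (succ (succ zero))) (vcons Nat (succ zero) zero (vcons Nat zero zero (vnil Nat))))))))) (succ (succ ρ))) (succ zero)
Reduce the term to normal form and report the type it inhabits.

resulting normal form:
  \(ρ : Vec (Eq Nat (succ (succ (succ zero))) (succ (succ (succ zero)))) (succ (succ (succ zero)))). succ (succ (succ (succ (succ zero))))
the term's type:
  Pi (ρ : Vec (Eq Nat (succ (succ (succ zero))) (succ (succ (succ zero)))) (succ (succ (succ zero)))). Nat


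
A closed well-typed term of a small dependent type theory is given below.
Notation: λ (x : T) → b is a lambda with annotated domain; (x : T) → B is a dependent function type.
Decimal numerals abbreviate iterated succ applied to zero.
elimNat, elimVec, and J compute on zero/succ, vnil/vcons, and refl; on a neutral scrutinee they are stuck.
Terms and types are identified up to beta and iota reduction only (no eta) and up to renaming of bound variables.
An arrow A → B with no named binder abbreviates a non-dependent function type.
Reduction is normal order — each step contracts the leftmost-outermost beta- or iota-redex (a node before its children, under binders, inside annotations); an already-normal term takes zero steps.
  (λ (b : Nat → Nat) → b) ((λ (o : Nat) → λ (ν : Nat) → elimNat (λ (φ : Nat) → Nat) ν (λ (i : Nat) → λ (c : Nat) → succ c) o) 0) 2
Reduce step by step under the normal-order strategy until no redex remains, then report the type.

normal-order reduction:
  (λ (b : Nat → Nat) → b) ((λ (o : Nat) → λ (ν : Nat) → elimNat (λ (φ : Nat) → Nat) ν (λ (i : Nat) → λ (c : Nat) → succ c) o) 0) 2
  ~> (λ (b : Nat) → λ (o : Nat) → elimNat (λ (ν : Nat) → Nat) o (λ (φ : Nat) → λ (i : Nat) → succ i) b) 0 2
  ~> (λ (b : Nat) → elimNat (λ (o : Nat) → Nat) b (λ (ν : Nat) → λ (φ : Nat) → succ φ) 0) 2
  ~> elimNat (λ (b : Nat) → Nat) 2 (λ (o : Nat) → λ (ν : Nat) → succ ν) 0
  ~> 2
inferred type:
  Nat


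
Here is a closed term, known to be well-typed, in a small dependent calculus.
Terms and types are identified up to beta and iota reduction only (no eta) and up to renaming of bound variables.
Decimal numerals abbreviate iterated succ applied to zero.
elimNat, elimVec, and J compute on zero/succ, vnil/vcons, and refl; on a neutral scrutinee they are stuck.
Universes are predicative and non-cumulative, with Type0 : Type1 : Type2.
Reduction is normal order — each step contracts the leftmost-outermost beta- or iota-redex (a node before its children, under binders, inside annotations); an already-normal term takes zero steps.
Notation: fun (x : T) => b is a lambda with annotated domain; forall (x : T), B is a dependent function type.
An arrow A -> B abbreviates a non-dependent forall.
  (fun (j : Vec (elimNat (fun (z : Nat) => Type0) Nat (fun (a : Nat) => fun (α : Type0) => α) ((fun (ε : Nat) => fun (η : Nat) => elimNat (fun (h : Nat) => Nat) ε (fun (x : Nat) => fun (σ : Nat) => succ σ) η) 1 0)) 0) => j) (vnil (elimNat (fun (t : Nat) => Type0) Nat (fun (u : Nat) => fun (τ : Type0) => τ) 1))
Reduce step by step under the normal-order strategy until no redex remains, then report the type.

reduction (normal order):
  (fun (j : Vec (elimNat (fun (z : Nat) => Type0) Nat (fun (a : Nat) => fun (α : Type0) => α) ((fun (ε : Nat) => fun (η : Nat) => elimNat (fun (h : Nat) => Nat) ε (fun (x : Nat) => fun (σ : Nat) => succ σ) η) 1 0)) 0) => j) (vnil (elimNat (fun (t : Nat) => Type0) Nat (fun (u : Nat) => fun (τ : Type0) => τ) 1))
  ~> vnil (elimNat (fun (j : Nat) => Type0) Nat (fun (z : Nat) => fun (a : Type0) => a) 1)
  ~> vnil ((fun (j : Nat) => fun (z : Type0) => z) 0 (elimNat (fun (a : Nat) => Type0) Nat (fun (α : Nat) => fun (ε : Type0) => ε) 0))
  ~> vnil ((fun (j : Type0) => j) (elimNat (fun (z : Nat) => Type0) Nat (fun (a : Nat) => fun (α : Type0) => α) 0))
  ~> vnil (elimNat (fun (j : Nat) => Type0) Nat (fun (z : Nat) => fun (a : Type0) => a) 0)
  ~> vnil Nat
inferred type:
  Vec Nat 0


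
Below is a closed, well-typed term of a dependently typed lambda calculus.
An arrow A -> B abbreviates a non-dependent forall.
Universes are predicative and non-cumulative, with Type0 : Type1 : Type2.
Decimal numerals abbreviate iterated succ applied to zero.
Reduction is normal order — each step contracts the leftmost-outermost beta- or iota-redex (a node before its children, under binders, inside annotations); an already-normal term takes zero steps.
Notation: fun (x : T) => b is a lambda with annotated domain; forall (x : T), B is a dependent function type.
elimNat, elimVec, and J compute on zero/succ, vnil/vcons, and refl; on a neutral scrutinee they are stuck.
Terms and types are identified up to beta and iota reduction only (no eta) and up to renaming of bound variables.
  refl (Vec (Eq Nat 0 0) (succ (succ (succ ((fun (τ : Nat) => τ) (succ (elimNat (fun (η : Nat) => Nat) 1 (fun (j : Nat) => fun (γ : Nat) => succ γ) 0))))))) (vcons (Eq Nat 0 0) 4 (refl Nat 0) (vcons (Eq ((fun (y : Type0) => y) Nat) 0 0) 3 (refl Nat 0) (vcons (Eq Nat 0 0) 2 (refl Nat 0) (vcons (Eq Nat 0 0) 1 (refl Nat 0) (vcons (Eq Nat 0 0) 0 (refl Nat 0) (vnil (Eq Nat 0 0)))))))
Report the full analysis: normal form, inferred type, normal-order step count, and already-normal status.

resulting normal form:
  refl (Vec (Eq Nat 0 0) 5) (vcons (Eq Nat 0 0) 4 (refl Nat 0) (vcons (Eq Nat 0 0) 3 (refl Nat 0) (vcons (Eq Nat 0 0) 2 (refl Nat 0) (vcons (Eq Nat 0 0) 1 (refl Nat 0) (vcons (Eq Nat 0 0) 0 (refl Nat 0) (vnil (Eq Nat 0 0)))))))
inferred type:
  Eq (Vec (Eq Nat 0 0) 5) (vcons (Eq Nat 0 0) 4 (refl Nat 0) (vcons (Eq Nat 0 0) 3 (refl Nat 0) (vcons (Eq Nat 0 0) 2 (refl Nat 0) (vcons (Eq Nat 0 0) 1 (refl Nat 0) (vcons (Eq Nat 0 0) 0 (refl Nat 0) (vnil (Eq Nat 0 0))))))) (vcons (Eq Nat 0 0) 4 (refl Nat 0) (vcons (Eq Nat 0 0) 3 (refl Nat 0) (vcons (Eq Nat 0 0) 2 (refl Nat 0) (vcons (Eq Nat 0 0) 1 (refl Nat 0) (vcons (Eq Nat 0 0) 0 (refl Nat 0) (vnil (Eq Nat 0 0)))))))
reduction steps (normal order): 3
started in normal form: no
first contracted redex: a beta-redex


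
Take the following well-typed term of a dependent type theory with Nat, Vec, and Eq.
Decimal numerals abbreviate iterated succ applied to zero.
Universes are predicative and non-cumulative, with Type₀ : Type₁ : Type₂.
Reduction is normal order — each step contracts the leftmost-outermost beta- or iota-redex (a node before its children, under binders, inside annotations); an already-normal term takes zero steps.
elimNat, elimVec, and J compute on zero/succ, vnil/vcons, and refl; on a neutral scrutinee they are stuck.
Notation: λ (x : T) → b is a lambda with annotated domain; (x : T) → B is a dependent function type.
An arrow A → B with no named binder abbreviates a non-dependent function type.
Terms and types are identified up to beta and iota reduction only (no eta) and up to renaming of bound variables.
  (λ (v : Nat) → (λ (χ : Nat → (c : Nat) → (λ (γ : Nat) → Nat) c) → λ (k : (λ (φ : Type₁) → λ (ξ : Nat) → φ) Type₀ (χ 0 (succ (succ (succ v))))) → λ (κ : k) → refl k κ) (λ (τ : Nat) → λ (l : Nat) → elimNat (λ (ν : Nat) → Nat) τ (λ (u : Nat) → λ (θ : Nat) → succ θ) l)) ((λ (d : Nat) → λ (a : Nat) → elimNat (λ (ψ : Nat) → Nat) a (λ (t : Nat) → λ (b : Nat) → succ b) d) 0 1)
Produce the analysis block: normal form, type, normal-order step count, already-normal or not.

normal form:
  λ (v : Type₀) → λ (χ : v) → refl v χ
type:
  (v : Type₀) → (χ : v) → Eq v χ χ
steps to reach normal form (normal order): 4
started in normal form: no
first contracted redex: a beta-redex


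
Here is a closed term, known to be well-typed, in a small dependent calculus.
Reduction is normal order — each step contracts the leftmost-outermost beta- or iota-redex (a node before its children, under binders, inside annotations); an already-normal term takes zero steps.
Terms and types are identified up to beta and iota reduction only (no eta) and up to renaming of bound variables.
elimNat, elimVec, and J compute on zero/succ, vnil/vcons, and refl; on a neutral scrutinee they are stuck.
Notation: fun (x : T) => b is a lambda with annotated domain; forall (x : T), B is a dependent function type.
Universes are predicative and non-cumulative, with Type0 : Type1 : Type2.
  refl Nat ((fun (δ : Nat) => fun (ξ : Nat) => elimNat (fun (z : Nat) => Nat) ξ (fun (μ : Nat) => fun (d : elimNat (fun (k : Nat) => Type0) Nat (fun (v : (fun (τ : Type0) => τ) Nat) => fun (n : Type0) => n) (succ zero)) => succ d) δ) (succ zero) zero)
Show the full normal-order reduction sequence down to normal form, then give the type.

reduction (normal order):
  refl Nat ((fun (δ : Nat) => fun (ξ : Nat) => elimNat (fun (z : Nat) => Nat) ξ (fun (μ : Nat) => fun (d : elimNat (fun (k : Nat) => Type0) Nat (fun (v : (fun (τ : Type0) => τ) Nat) => fun (n : Type0) => n) (succ zero)) => succ d) δ) (succ zero) zero)
  ~> refl Nat ((fun (δ : Nat) => elimNat (fun (ξ : Nat) => Nat) δ (fun (z : Nat) => fun (μ : elimNat (fun (d : Nat) => Type0) Nat (fun (k : (fun (v : Type0) => v) Nat) => fun (τ : Type0) => τ) (succ zero)) => succ μ) (succ zero)) zero)
  ~> refl Nat (elimNat (fun (δ : Nat) => Nat) zero (fun (ξ : Nat) => fun (z : elimNat (fun (μ : Nat) => Type0) Nat (fun (d : (fun (k : Type0) => k) Nat) => fun (v : Type0) => v) (succ zero)) => succ z) (succ zero))
  ~> refl Nat ((fun (δ : Nat) => fun (ξ : elimNat (fun (z : Nat) => Type0) Nat (fun (μ : (fun (d : Type0) => d) Nat) => fun (k : Type0) => k) (succ zero)) => succ ξ) zero (elimNat (fun (v : Nat) => Nat) zero (fun (τ : Nat) => fun (n : elimNat (fun (t : Nat) => Type0) Nat (fun (l : (fun (α : Type0) => α) Nat) => fun (χ : Type0) => χ) (succ zero)) => succ n) zero))
  ~> refl Nat ((fun (δ : elimNat (fun (ξ : Nat) => Type0) Nat (fun (z : (fun (μ : Type0) => μ) Nat) => fun (d : Type0) => d) (succ zero)) => succ δ) (elimNat (fun (k : Nat) => Nat) zero (fun (v : Nat) => fun (τ : elimNat (fun (n : Nat) => Type0) Nat (fun (t : (fun (l : Type0) => l) Nat) => fun (α : Type0) => α) (succ zero)) => succ τ) zero))
  ~> refl Nat (succ (elimNat (fun (δ : Nat) => Nat) zero (fun (ξ : Nat) => fun (z : elimNat (fun (μ : Nat) => Type0) Nat (fun (d : (fun (k : Type0) => k) Nat) => fun (v : Type0) => v) (succ zero)) => succ z) zero))
  ~> refl Nat (succ zero)
inferred type:
  Eq Nat (succ zero) (succ zero)


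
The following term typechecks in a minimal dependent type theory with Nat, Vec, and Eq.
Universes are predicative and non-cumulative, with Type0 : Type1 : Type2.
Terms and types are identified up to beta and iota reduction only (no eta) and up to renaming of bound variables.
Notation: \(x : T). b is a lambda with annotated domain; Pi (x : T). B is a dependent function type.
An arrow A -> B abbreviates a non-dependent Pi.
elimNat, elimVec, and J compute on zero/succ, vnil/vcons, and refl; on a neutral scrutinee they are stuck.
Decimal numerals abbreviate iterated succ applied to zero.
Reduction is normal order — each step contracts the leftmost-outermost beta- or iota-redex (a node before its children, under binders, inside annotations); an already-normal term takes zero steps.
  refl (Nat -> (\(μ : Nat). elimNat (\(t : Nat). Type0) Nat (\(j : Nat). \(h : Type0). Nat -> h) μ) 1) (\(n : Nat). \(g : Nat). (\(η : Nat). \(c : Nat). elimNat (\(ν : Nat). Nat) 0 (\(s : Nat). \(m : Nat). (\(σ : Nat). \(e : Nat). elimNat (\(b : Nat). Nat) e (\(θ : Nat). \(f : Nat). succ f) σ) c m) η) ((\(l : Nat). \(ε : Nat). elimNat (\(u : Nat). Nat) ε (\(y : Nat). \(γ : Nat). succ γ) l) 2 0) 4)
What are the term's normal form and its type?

resulting normal form:
  refl (Nat -> Nat -> Nat) (\(μ : Nat). \(t : Nat). 8)
the term's type:
  Eq (Nat -> Nat -> Nat) (\(μ : Nat). \(t : Nat). 8) (\(j : Nat). \(h : Nat). 8)
observation: the term reaches its normal form after 38 normal-order steps.


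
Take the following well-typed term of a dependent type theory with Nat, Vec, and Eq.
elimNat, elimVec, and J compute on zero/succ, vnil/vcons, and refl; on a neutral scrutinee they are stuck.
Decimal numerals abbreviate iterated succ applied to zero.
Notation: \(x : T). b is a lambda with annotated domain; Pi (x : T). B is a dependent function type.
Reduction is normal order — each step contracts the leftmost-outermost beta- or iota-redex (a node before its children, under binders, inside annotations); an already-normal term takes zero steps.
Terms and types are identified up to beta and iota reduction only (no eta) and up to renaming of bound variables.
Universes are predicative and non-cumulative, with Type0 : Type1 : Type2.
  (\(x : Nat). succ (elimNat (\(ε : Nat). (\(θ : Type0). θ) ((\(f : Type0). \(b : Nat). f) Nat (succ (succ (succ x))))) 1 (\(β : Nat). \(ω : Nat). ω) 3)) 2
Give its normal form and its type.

resulting normal form:
  2
type:
  Nat


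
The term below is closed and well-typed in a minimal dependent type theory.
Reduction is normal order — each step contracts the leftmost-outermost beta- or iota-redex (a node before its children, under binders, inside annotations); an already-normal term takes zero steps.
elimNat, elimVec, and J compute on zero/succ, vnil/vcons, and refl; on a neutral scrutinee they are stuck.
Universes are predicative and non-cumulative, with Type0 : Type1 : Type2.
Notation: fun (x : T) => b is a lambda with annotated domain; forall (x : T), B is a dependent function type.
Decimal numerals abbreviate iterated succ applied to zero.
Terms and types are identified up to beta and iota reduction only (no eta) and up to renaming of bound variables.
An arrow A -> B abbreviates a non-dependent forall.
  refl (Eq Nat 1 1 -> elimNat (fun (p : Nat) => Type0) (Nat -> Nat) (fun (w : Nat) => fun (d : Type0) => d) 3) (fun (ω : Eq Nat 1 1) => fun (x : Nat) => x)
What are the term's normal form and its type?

resulting normal form:
  refl (Eq Nat 1 1 -> Nat -> Nat) (fun (p : Eq Nat 1 1) => fun (w : Nat) => w)
inferred type:
  Eq (Eq Nat 1 1 -> Nat -> Nat) (fun (p : Eq Nat 1 1) => fun (w : Nat) => w) (fun (d : Eq Nat 1 1) => fun (ω : Nat) => ω)
observation: the leftmost-outermost redex is an elimNat iota-redex, and normalization takes 10 steps.


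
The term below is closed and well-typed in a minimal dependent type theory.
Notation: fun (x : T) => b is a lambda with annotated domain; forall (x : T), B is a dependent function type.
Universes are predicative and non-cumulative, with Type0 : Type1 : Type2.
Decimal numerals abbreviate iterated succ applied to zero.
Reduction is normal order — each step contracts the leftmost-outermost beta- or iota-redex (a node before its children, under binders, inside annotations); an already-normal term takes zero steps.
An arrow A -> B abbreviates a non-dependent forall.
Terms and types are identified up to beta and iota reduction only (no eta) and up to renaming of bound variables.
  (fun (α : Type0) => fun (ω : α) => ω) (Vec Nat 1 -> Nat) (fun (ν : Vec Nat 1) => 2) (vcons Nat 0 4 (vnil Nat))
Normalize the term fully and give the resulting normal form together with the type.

reduced normal form:
  2
the term's type:
  Nat
observation: 3 normal-order steps separate the term from its normal form.


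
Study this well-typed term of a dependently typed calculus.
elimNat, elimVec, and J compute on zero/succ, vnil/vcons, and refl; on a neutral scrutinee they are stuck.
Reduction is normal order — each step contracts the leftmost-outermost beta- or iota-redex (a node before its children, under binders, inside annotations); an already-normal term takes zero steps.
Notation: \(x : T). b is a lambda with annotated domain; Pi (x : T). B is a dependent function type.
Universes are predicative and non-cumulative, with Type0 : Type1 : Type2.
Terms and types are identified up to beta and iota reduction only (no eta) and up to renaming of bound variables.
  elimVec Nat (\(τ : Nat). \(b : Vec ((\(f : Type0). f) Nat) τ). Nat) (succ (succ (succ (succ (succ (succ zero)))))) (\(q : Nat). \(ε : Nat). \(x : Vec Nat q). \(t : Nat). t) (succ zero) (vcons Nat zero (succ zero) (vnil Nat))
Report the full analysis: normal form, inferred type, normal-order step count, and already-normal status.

resulting normal form:
  succ (succ (succ (succ (succ (succ zero)))))
the term's type:
  Nat
reduction steps (normal order): 6
term was already normal: no
first redex: an elimVec iota-redex


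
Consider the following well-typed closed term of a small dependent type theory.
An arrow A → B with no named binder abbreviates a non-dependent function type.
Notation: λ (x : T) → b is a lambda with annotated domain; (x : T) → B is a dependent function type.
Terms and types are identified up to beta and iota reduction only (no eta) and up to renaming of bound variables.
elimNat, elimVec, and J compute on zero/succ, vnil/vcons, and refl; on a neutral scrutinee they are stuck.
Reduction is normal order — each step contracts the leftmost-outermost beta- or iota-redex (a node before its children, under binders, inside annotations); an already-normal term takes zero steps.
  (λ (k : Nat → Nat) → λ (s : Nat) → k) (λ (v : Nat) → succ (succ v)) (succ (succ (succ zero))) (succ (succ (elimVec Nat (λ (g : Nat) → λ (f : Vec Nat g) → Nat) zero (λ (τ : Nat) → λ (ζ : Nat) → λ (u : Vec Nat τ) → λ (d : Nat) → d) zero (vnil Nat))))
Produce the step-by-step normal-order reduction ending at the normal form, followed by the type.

reduction (normal order):
  (λ (k : Nat → Nat) → λ (s : Nat) → k) (λ (v : Nat) → succ (succ v)) (succ (succ (succ zero))) (succ (succ (elimVec Nat (λ (g : Nat) → λ (f : Vec Nat g) → Nat) zero (λ (τ : Nat) → λ (ζ : Nat) → λ (u : Vec Nat τ) → λ (d : Nat) → d) zero (vnil Nat))))
  ~> (λ (k : Nat) → λ (s : Nat) → succ (succ s)) (succ (succ (succ zero))) (succ (succ (elimVec Nat (λ (v : Nat) → λ (g : Vec Nat v) → Nat) zero (λ (f : Nat) → λ (τ : Nat) → λ (ζ : Vec Nat f) → λ (u : Nat) → u) zero (vnil Nat))))
  ~> (λ (k : Nat) → succ (succ k)) (succ (succ (elimVec Nat (λ (s : Nat) → λ (v : Vec Nat s) → Nat) zero (λ (g : Nat) → λ (f : Nat) → λ (τ : Vec Nat g) → λ (ζ : Nat) → ζ) zero (vnil Nat))))
  ~> succ (succ (succ (succ (elimVec Nat (λ (k : Nat) → λ (s : Vec Nat k) → Nat) zero (λ (v : Nat) → λ (g : Nat) → λ (f : Vec Nat v) → λ (τ : Nat) → τ) zero (vnil Nat)))))
  ~> succ (succ (succ (succ zero)))
the term's type:
  Nat


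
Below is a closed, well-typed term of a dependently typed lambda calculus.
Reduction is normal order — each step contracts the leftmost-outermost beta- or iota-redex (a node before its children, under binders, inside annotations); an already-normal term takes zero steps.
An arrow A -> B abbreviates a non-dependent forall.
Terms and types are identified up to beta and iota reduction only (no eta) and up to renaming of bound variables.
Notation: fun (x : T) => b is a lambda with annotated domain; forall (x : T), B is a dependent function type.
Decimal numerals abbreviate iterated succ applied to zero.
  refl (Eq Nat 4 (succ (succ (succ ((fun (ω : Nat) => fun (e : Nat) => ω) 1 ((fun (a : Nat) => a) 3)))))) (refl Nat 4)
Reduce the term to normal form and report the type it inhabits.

reduced normal form:
  refl (Eq Nat 4 4) (refl Nat 4)
the term's type:
  Eq (Eq Nat 4 4) (refl Nat 4) (refl Nat 4)
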